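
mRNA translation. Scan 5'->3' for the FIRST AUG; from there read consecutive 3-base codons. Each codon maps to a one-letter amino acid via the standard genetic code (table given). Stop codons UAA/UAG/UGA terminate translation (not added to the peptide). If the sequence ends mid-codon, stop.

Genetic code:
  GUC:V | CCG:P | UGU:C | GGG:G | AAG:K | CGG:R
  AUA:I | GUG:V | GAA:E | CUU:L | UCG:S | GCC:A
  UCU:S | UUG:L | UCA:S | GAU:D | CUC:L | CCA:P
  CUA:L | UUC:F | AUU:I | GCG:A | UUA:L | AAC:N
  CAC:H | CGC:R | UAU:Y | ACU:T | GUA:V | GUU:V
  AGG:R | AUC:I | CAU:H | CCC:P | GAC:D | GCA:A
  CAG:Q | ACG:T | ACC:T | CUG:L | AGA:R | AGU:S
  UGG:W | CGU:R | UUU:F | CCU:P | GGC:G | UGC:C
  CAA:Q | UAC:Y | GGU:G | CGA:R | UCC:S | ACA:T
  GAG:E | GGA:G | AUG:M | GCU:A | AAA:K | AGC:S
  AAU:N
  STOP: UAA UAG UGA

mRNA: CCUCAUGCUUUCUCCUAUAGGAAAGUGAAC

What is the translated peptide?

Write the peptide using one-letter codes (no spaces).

start AUG at pos 4
pos 4: AUG -> M; peptide=M
pos 7: CUU -> L; peptide=ML
pos 10: UCU -> S; peptide=MLS
pos 13: CCU -> P; peptide=MLSP
pos 16: AUA -> I; peptide=MLSPI
pos 19: GGA -> G; peptide=MLSPIG
pos 22: AAG -> K; peptide=MLSPIGK
pos 25: UGA -> STOP

Answer: MLSPIGK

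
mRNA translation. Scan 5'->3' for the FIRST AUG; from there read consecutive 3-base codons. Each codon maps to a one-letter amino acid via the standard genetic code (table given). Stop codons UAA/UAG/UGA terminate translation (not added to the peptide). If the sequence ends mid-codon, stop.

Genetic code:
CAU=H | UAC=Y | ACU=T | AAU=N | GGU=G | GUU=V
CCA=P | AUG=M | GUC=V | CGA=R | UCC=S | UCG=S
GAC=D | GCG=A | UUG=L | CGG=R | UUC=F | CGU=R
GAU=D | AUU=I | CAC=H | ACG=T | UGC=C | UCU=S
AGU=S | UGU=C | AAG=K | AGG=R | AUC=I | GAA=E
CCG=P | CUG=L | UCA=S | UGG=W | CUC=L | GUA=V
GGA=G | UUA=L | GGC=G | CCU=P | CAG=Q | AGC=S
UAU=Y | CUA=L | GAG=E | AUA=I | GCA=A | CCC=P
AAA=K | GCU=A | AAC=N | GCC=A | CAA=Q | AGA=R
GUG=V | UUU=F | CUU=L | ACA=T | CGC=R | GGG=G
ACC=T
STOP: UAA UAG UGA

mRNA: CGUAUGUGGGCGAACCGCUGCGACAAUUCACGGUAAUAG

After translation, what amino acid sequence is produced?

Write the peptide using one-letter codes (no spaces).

start AUG at pos 3
pos 3: AUG -> M; peptide=M
pos 6: UGG -> W; peptide=MW
pos 9: GCG -> A; peptide=MWA
pos 12: AAC -> N; peptide=MWAN
pos 15: CGC -> R; peptide=MWANR
pos 18: UGC -> C; peptide=MWANRC
pos 21: GAC -> D; peptide=MWANRCD
pos 24: AAU -> N; peptide=MWANRCDN
pos 27: UCA -> S; peptide=MWANRCDNS
pos 30: CGG -> R; peptide=MWANRCDNSR
pos 33: UAA -> STOP

Answer: MWANRCDNSR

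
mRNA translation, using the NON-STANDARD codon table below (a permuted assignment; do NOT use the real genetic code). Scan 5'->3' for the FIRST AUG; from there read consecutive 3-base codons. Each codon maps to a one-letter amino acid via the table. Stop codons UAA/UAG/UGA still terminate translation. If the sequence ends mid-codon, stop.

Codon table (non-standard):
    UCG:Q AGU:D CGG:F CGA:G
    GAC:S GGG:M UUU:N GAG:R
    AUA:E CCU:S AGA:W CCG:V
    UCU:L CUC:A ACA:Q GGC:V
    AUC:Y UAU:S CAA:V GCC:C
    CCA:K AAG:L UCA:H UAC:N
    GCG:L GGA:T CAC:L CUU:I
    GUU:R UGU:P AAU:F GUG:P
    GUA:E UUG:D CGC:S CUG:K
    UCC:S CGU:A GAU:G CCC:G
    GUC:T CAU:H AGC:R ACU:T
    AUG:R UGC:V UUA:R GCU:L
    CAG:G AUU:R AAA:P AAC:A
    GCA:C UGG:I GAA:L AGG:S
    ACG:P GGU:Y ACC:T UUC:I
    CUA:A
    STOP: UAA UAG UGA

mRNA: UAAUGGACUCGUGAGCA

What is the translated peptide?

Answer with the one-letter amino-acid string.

Answer: RSQ

Derivation:
start AUG at pos 2
pos 2: AUG -> R; peptide=R
pos 5: GAC -> S; peptide=RS
pos 8: UCG -> Q; peptide=RSQ
pos 11: UGA -> STOP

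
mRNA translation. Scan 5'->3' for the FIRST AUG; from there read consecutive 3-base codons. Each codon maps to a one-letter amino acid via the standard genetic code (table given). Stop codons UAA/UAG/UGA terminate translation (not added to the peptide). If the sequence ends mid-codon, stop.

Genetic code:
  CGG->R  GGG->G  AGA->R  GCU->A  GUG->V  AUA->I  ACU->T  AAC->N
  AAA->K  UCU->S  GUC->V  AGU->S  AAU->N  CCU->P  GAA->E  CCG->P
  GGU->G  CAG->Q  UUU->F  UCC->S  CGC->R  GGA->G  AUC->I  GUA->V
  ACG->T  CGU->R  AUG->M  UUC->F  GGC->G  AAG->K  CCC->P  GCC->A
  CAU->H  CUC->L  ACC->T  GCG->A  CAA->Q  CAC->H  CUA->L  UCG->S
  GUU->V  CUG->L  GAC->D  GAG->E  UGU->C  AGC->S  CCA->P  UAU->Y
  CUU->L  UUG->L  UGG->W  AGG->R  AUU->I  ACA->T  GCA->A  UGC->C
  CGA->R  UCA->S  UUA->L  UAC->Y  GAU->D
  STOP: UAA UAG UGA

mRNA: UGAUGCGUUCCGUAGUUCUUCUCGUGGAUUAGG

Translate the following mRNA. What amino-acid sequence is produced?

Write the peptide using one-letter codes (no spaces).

Answer: MRSVVLLVD

Derivation:
start AUG at pos 2
pos 2: AUG -> M; peptide=M
pos 5: CGU -> R; peptide=MR
pos 8: UCC -> S; peptide=MRS
pos 11: GUA -> V; peptide=MRSV
pos 14: GUU -> V; peptide=MRSVV
pos 17: CUU -> L; peptide=MRSVVL
pos 20: CUC -> L; peptide=MRSVVLL
pos 23: GUG -> V; peptide=MRSVVLLV
pos 26: GAU -> D; peptide=MRSVVLLVD
pos 29: UAG -> STOP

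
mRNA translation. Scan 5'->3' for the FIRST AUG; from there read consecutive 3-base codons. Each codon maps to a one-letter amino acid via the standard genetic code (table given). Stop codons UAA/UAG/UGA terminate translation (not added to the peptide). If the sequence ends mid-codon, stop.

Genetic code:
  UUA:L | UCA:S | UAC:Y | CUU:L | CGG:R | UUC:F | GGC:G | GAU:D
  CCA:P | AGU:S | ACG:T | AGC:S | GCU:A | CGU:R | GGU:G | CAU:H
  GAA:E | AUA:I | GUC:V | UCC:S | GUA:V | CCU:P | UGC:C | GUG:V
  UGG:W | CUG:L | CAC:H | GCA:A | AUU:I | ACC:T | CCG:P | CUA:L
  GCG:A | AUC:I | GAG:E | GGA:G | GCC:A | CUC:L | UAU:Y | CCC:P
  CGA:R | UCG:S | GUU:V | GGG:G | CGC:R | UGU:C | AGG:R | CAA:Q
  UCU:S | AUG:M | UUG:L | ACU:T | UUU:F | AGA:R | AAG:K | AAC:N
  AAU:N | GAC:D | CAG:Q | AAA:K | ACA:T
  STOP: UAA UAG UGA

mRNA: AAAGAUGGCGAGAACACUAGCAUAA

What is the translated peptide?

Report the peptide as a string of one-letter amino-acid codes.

start AUG at pos 4
pos 4: AUG -> M; peptide=M
pos 7: GCG -> A; peptide=MA
pos 10: AGA -> R; peptide=MAR
pos 13: ACA -> T; peptide=MART
pos 16: CUA -> L; peptide=MARTL
pos 19: GCA -> A; peptide=MARTLA
pos 22: UAA -> STOP

Answer: MARTLA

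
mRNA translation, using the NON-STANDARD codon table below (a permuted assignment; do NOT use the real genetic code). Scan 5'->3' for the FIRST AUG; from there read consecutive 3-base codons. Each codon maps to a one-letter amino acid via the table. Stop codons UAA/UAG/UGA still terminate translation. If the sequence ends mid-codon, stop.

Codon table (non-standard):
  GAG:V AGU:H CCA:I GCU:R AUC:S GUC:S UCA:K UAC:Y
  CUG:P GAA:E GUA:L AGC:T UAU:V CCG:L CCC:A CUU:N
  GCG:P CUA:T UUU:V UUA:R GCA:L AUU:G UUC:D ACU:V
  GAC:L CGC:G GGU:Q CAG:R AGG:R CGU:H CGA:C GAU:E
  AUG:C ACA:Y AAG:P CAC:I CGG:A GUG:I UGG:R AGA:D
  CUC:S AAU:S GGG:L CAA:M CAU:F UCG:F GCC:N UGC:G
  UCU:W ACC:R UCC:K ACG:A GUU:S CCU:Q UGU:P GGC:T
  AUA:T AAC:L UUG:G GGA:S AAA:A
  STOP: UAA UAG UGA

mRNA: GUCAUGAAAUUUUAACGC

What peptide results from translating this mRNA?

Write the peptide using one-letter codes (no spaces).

start AUG at pos 3
pos 3: AUG -> C; peptide=C
pos 6: AAA -> A; peptide=CA
pos 9: UUU -> V; peptide=CAV
pos 12: UAA -> STOP

Answer: CAV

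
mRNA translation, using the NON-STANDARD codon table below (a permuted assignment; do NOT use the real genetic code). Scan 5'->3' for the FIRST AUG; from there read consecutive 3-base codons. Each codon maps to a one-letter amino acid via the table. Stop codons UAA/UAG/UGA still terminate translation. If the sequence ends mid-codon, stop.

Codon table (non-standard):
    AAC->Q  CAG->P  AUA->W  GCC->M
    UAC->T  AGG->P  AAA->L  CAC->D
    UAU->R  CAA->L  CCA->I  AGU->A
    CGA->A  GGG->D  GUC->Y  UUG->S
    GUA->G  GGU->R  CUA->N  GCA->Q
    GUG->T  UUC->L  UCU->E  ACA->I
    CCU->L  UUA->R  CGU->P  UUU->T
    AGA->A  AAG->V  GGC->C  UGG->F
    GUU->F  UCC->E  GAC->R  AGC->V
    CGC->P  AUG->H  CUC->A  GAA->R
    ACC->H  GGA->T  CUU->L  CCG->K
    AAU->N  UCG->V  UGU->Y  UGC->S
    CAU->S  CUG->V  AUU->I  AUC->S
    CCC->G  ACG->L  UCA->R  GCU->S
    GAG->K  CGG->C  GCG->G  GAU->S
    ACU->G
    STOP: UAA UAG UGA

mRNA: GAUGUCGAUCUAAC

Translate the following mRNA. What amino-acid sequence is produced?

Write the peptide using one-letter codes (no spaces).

Answer: HVS

Derivation:
start AUG at pos 1
pos 1: AUG -> H; peptide=H
pos 4: UCG -> V; peptide=HV
pos 7: AUC -> S; peptide=HVS
pos 10: UAA -> STOP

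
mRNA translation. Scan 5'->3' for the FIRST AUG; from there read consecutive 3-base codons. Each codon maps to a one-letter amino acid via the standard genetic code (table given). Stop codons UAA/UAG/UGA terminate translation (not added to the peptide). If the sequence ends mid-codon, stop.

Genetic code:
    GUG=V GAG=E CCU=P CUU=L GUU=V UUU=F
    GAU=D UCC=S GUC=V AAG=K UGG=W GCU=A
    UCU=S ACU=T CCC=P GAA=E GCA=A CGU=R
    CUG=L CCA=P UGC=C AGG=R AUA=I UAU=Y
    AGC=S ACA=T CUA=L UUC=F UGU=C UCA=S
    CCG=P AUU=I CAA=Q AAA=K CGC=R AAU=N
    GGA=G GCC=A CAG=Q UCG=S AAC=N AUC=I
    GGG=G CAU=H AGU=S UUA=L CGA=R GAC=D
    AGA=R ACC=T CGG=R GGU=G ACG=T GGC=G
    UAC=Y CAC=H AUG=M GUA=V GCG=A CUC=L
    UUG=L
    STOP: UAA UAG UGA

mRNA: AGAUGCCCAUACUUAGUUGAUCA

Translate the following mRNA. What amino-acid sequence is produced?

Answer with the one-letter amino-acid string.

Answer: MPILS

Derivation:
start AUG at pos 2
pos 2: AUG -> M; peptide=M
pos 5: CCC -> P; peptide=MP
pos 8: AUA -> I; peptide=MPI
pos 11: CUU -> L; peptide=MPIL
pos 14: AGU -> S; peptide=MPILS
pos 17: UGA -> STOP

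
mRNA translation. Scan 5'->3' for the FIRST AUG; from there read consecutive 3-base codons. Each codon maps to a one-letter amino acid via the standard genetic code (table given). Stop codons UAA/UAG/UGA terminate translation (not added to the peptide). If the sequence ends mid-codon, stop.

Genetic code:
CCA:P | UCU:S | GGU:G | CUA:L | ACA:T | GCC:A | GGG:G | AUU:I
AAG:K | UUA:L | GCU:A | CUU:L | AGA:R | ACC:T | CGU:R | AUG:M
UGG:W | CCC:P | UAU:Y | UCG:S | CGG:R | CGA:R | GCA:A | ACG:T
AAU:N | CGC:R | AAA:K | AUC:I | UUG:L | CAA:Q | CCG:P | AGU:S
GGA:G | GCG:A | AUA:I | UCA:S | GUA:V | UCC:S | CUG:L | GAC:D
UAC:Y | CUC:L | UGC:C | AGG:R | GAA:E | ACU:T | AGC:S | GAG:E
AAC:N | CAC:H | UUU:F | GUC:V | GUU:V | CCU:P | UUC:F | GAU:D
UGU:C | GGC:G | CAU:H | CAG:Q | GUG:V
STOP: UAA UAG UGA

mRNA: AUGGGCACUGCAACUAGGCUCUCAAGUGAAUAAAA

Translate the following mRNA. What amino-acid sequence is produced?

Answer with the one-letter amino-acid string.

start AUG at pos 0
pos 0: AUG -> M; peptide=M
pos 3: GGC -> G; peptide=MG
pos 6: ACU -> T; peptide=MGT
pos 9: GCA -> A; peptide=MGTA
pos 12: ACU -> T; peptide=MGTAT
pos 15: AGG -> R; peptide=MGTATR
pos 18: CUC -> L; peptide=MGTATRL
pos 21: UCA -> S; peptide=MGTATRLS
pos 24: AGU -> S; peptide=MGTATRLSS
pos 27: GAA -> E; peptide=MGTATRLSSE
pos 30: UAA -> STOP

Answer: MGTATRLSSE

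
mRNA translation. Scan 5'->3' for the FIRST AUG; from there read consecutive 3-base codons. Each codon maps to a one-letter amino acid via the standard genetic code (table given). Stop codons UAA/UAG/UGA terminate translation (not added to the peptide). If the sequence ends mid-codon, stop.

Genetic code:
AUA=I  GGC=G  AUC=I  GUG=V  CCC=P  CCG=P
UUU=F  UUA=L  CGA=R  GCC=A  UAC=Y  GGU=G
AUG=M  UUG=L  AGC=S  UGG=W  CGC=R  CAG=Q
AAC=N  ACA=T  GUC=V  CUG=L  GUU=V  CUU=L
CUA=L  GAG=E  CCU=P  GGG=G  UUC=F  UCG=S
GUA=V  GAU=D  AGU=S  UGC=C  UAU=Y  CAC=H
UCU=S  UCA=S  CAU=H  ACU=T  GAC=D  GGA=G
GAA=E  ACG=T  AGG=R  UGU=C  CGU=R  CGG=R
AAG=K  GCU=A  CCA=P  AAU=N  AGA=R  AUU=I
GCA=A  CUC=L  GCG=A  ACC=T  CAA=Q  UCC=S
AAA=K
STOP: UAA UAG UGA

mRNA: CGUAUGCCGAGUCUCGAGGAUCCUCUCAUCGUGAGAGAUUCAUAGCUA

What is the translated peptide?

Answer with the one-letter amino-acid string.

Answer: MPSLEDPLIVRDS

Derivation:
start AUG at pos 3
pos 3: AUG -> M; peptide=M
pos 6: CCG -> P; peptide=MP
pos 9: AGU -> S; peptide=MPS
pos 12: CUC -> L; peptide=MPSL
pos 15: GAG -> E; peptide=MPSLE
pos 18: GAU -> D; peptide=MPSLED
pos 21: CCU -> P; peptide=MPSLEDP
pos 24: CUC -> L; peptide=MPSLEDPL
pos 27: AUC -> I; peptide=MPSLEDPLI
pos 30: GUG -> V; peptide=MPSLEDPLIV
pos 33: AGA -> R; peptide=MPSLEDPLIVR
pos 36: GAU -> D; peptide=MPSLEDPLIVRD
pos 39: UCA -> S; peptide=MPSLEDPLIVRDS
pos 42: UAG -> STOP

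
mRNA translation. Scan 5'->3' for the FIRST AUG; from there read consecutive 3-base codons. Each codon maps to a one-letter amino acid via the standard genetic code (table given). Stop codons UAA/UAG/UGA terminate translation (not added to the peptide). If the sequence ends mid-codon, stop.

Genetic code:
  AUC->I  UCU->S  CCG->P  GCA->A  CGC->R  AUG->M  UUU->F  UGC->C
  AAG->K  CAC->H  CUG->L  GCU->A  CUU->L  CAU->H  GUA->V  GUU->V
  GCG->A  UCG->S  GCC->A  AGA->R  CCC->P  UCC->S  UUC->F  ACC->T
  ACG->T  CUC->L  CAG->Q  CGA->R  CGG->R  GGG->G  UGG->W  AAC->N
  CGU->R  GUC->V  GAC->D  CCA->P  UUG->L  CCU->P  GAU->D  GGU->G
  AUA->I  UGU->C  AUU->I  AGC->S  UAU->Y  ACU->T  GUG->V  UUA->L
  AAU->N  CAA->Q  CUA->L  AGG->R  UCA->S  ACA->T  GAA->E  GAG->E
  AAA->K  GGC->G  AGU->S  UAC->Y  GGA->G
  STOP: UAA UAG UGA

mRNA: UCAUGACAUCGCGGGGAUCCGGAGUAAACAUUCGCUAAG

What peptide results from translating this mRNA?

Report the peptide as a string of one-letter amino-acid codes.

Answer: MTSRGSGVNIR

Derivation:
start AUG at pos 2
pos 2: AUG -> M; peptide=M
pos 5: ACA -> T; peptide=MT
pos 8: UCG -> S; peptide=MTS
pos 11: CGG -> R; peptide=MTSR
pos 14: GGA -> G; peptide=MTSRG
pos 17: UCC -> S; peptide=MTSRGS
pos 20: GGA -> G; peptide=MTSRGSG
pos 23: GUA -> V; peptide=MTSRGSGV
pos 26: AAC -> N; peptide=MTSRGSGVN
pos 29: AUU -> I; peptide=MTSRGSGVNI
pos 32: CGC -> R; peptide=MTSRGSGVNIR
pos 35: UAA -> STOP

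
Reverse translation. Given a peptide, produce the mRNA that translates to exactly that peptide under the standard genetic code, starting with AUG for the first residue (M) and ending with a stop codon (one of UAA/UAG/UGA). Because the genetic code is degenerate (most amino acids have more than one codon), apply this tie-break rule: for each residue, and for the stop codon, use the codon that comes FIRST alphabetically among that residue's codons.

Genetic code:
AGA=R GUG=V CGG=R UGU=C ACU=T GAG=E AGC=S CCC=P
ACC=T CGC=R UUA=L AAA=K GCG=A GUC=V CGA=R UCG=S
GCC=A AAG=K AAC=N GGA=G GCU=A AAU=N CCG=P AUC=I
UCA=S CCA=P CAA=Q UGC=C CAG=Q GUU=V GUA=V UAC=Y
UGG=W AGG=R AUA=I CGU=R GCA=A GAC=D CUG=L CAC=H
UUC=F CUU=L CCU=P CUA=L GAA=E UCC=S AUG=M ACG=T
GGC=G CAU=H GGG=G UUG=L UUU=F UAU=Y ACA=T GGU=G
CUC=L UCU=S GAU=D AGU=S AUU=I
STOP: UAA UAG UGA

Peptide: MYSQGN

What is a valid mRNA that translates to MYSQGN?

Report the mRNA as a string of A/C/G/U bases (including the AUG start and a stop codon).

residue 1: M -> AUG (start codon)
residue 2: Y codons sorted = UAC,UAU -> pick first = UAC
residue 3: S codons sorted = AGC,AGU,UCA,UCC,UCG,UCU -> pick first = AGC
residue 4: Q codons sorted = CAA,CAG -> pick first = CAA
residue 5: G codons sorted = GGA,GGC,GGG,GGU -> pick first = GGA
residue 6: N codons sorted = AAC,AAU -> pick first = AAC
terminator: stop codons sorted = UAA,UAG,UGA -> pick first = UAA

Answer: mRNA: AUGUACAGCCAAGGAAACUAA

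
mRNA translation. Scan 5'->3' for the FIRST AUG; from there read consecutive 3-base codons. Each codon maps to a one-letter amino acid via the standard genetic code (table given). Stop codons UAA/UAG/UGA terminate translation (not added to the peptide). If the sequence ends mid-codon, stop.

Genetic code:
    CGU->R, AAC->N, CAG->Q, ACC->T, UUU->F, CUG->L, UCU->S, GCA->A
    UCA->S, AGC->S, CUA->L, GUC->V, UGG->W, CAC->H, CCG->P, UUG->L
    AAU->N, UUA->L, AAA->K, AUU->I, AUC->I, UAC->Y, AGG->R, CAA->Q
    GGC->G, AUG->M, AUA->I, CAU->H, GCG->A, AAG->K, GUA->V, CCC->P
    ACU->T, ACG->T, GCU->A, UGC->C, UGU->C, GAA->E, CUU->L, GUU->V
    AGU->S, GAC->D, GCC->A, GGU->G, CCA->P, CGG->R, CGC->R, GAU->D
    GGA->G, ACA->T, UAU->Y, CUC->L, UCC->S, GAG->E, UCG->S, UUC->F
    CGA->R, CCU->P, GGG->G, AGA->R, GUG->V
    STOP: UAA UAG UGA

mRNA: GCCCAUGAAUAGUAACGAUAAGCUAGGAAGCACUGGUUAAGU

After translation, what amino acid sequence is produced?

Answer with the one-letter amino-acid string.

start AUG at pos 4
pos 4: AUG -> M; peptide=M
pos 7: AAU -> N; peptide=MN
pos 10: AGU -> S; peptide=MNS
pos 13: AAC -> N; peptide=MNSN
pos 16: GAU -> D; peptide=MNSND
pos 19: AAG -> K; peptide=MNSNDK
pos 22: CUA -> L; peptide=MNSNDKL
pos 25: GGA -> G; peptide=MNSNDKLG
pos 28: AGC -> S; peptide=MNSNDKLGS
pos 31: ACU -> T; peptide=MNSNDKLGST
pos 34: GGU -> G; peptide=MNSNDKLGSTG
pos 37: UAA -> STOP

Answer: MNSNDKLGSTG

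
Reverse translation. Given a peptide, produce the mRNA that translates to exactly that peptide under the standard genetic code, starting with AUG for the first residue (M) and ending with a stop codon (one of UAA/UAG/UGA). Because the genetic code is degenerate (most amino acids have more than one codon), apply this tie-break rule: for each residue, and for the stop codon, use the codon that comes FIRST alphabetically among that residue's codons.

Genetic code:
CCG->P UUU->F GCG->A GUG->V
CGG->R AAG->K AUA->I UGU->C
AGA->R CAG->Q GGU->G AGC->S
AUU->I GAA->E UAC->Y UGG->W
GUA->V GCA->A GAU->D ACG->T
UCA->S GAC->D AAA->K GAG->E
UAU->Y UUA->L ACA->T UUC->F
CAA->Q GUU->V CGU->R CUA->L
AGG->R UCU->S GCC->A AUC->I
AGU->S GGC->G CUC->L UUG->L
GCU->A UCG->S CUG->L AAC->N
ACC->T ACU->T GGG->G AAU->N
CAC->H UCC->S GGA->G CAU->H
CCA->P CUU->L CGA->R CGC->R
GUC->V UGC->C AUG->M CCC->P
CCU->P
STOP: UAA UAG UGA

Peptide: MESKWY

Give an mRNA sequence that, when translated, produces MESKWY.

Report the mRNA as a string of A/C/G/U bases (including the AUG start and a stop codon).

residue 1: M -> AUG (start codon)
residue 2: E codons sorted = GAA,GAG -> pick first = GAA
residue 3: S codons sorted = AGC,AGU,UCA,UCC,UCG,UCU -> pick first = AGC
residue 4: K codons sorted = AAA,AAG -> pick first = AAA
residue 5: W -> UGG (only codon)
residue 6: Y codons sorted = UAC,UAU -> pick first = UAC
terminator: stop codons sorted = UAA,UAG,UGA -> pick first = UAA

Answer: mRNA: AUGGAAAGCAAAUGGUACUAA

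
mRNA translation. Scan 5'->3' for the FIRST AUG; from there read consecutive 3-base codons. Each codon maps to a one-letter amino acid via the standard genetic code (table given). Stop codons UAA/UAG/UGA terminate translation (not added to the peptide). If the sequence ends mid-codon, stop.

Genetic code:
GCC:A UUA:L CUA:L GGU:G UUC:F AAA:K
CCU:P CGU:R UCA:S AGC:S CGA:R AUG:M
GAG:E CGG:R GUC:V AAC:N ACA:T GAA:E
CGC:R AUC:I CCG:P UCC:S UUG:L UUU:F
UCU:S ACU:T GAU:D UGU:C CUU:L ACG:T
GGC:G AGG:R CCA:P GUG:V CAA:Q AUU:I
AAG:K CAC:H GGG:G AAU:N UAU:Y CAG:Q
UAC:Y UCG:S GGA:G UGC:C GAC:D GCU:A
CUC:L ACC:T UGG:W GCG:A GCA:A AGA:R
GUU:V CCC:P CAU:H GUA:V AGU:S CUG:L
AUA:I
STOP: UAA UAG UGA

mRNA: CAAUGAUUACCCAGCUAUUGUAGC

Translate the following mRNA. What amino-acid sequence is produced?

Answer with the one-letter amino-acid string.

start AUG at pos 2
pos 2: AUG -> M; peptide=M
pos 5: AUU -> I; peptide=MI
pos 8: ACC -> T; peptide=MIT
pos 11: CAG -> Q; peptide=MITQ
pos 14: CUA -> L; peptide=MITQL
pos 17: UUG -> L; peptide=MITQLL
pos 20: UAG -> STOP

Answer: MITQLL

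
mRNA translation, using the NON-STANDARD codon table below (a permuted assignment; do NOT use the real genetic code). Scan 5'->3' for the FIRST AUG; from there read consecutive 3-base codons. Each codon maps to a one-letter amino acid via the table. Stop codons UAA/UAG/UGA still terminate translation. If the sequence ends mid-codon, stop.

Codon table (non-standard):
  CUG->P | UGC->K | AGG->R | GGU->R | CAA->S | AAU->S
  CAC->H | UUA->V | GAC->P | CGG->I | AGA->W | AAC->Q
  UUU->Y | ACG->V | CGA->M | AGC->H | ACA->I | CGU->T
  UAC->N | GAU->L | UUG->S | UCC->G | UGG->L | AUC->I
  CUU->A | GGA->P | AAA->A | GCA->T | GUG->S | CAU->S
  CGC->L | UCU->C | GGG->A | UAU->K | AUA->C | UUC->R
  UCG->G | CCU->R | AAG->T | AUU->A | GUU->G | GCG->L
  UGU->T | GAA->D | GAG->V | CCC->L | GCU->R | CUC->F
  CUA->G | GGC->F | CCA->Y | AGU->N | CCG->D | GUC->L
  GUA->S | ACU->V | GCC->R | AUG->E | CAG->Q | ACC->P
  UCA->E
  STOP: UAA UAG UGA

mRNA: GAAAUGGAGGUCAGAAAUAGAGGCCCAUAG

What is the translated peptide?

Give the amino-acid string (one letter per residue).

Answer: EVLWSWFY

Derivation:
start AUG at pos 3
pos 3: AUG -> E; peptide=E
pos 6: GAG -> V; peptide=EV
pos 9: GUC -> L; peptide=EVL
pos 12: AGA -> W; peptide=EVLW
pos 15: AAU -> S; peptide=EVLWS
pos 18: AGA -> W; peptide=EVLWSW
pos 21: GGC -> F; peptide=EVLWSWF
pos 24: CCA -> Y; peptide=EVLWSWFY
pos 27: UAG -> STOP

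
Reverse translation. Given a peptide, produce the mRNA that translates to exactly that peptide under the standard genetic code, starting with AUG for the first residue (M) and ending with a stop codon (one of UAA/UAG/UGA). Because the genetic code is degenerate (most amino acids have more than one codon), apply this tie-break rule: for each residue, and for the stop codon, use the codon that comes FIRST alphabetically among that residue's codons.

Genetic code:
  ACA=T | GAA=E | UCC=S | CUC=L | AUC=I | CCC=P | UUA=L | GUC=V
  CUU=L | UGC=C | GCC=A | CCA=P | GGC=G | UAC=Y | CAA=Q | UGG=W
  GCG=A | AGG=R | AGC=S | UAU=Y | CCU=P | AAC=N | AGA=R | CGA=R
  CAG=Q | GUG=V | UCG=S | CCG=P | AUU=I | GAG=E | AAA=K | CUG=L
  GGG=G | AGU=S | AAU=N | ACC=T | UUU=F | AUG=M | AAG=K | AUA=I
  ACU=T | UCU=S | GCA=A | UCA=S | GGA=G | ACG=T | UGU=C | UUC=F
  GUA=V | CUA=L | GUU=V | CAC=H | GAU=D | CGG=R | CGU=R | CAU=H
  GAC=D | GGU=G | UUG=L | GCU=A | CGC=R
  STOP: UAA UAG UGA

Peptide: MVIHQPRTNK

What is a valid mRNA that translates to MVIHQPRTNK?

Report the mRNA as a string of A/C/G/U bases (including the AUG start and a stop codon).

residue 1: M -> AUG (start codon)
residue 2: V codons sorted = GUA,GUC,GUG,GUU -> pick first = GUA
residue 3: I codons sorted = AUA,AUC,AUU -> pick first = AUA
residue 4: H codons sorted = CAC,CAU -> pick first = CAC
residue 5: Q codons sorted = CAA,CAG -> pick first = CAA
residue 6: P codons sorted = CCA,CCC,CCG,CCU -> pick first = CCA
residue 7: R codons sorted = AGA,AGG,CGA,CGC,CGG,CGU -> pick first = AGA
residue 8: T codons sorted = ACA,ACC,ACG,ACU -> pick first = ACA
residue 9: N codons sorted = AAC,AAU -> pick first = AAC
residue 10: K codons sorted = AAA,AAG -> pick first = AAA
terminator: stop codons sorted = UAA,UAG,UGA -> pick first = UAA

Answer: mRNA: AUGGUAAUACACCAACCAAGAACAAACAAAUAA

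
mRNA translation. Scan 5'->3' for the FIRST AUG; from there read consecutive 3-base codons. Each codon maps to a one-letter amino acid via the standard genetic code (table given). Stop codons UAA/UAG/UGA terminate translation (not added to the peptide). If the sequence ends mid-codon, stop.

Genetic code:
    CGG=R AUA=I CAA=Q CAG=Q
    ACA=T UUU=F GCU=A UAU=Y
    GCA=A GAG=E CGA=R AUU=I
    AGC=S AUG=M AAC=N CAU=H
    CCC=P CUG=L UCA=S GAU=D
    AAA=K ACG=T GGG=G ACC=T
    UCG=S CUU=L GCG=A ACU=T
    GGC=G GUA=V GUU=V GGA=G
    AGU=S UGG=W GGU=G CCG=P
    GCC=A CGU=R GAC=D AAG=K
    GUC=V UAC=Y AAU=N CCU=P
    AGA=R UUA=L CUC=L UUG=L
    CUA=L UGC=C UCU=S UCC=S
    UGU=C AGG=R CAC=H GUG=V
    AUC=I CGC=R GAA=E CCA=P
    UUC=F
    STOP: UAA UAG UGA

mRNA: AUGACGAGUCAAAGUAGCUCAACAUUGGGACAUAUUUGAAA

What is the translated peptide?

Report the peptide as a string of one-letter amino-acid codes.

start AUG at pos 0
pos 0: AUG -> M; peptide=M
pos 3: ACG -> T; peptide=MT
pos 6: AGU -> S; peptide=MTS
pos 9: CAA -> Q; peptide=MTSQ
pos 12: AGU -> S; peptide=MTSQS
pos 15: AGC -> S; peptide=MTSQSS
pos 18: UCA -> S; peptide=MTSQSSS
pos 21: ACA -> T; peptide=MTSQSSST
pos 24: UUG -> L; peptide=MTSQSSSTL
pos 27: GGA -> G; peptide=MTSQSSSTLG
pos 30: CAU -> H; peptide=MTSQSSSTLGH
pos 33: AUU -> I; peptide=MTSQSSSTLGHI
pos 36: UGA -> STOP

Answer: MTSQSSSTLGHI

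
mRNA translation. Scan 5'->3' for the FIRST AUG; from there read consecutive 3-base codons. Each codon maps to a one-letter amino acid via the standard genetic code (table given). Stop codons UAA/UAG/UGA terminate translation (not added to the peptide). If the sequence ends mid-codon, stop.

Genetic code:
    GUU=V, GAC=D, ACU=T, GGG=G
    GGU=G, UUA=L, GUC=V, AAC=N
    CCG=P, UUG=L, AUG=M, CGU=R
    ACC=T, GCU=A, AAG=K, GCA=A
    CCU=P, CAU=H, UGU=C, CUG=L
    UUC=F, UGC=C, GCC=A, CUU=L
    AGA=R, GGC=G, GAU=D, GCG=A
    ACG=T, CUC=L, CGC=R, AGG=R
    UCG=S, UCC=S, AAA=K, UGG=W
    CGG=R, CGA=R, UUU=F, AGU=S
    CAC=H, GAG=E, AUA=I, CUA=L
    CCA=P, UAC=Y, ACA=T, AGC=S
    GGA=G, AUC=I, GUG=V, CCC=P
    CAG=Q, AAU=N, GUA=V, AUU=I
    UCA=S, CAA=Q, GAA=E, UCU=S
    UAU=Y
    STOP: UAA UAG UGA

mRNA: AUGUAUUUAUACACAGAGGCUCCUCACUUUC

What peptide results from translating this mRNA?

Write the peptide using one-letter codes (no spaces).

Answer: MYLYTEAPHF

Derivation:
start AUG at pos 0
pos 0: AUG -> M; peptide=M
pos 3: UAU -> Y; peptide=MY
pos 6: UUA -> L; peptide=MYL
pos 9: UAC -> Y; peptide=MYLY
pos 12: ACA -> T; peptide=MYLYT
pos 15: GAG -> E; peptide=MYLYTE
pos 18: GCU -> A; peptide=MYLYTEA
pos 21: CCU -> P; peptide=MYLYTEAP
pos 24: CAC -> H; peptide=MYLYTEAPH
pos 27: UUU -> F; peptide=MYLYTEAPHF
pos 30: only 1 nt remain (<3), stop (end of mRNA)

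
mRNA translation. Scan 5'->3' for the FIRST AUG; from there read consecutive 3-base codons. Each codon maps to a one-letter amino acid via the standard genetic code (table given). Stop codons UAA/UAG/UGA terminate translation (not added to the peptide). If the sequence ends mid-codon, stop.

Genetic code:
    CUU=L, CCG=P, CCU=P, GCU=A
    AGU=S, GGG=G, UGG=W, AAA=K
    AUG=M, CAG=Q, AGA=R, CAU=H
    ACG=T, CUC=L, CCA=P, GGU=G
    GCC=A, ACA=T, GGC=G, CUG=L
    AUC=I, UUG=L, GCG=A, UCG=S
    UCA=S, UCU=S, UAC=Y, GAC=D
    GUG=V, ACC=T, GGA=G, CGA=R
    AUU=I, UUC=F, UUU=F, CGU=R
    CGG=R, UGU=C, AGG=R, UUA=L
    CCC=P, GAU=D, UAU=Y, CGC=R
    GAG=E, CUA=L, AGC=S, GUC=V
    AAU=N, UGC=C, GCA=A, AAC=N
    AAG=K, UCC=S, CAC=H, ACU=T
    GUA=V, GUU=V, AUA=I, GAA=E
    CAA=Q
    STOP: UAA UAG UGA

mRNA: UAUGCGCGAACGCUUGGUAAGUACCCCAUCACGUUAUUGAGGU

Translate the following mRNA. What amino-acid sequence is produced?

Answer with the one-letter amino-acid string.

start AUG at pos 1
pos 1: AUG -> M; peptide=M
pos 4: CGC -> R; peptide=MR
pos 7: GAA -> E; peptide=MRE
pos 10: CGC -> R; peptide=MRER
pos 13: UUG -> L; peptide=MRERL
pos 16: GUA -> V; peptide=MRERLV
pos 19: AGU -> S; peptide=MRERLVS
pos 22: ACC -> T; peptide=MRERLVST
pos 25: CCA -> P; peptide=MRERLVSTP
pos 28: UCA -> S; peptide=MRERLVSTPS
pos 31: CGU -> R; peptide=MRERLVSTPSR
pos 34: UAU -> Y; peptide=MRERLVSTPSRY
pos 37: UGA -> STOP

Answer: MRERLVSTPSRY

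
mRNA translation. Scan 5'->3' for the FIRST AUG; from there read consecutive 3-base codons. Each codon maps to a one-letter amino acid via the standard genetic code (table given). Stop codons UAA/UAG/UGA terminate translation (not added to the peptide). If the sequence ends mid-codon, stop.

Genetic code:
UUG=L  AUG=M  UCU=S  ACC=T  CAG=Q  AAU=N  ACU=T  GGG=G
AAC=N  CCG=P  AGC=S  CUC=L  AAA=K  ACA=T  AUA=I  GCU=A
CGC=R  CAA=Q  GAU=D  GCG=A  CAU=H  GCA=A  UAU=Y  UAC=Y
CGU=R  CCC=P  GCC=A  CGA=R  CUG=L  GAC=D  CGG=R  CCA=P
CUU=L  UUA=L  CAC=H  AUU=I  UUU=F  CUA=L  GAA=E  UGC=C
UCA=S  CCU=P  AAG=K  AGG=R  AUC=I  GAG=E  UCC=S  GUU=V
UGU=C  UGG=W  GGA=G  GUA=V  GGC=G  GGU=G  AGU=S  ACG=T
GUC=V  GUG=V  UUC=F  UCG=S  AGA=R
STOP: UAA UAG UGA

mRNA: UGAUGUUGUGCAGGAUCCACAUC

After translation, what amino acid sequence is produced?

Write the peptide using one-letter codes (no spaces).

Answer: MLCRIHI

Derivation:
start AUG at pos 2
pos 2: AUG -> M; peptide=M
pos 5: UUG -> L; peptide=ML
pos 8: UGC -> C; peptide=MLC
pos 11: AGG -> R; peptide=MLCR
pos 14: AUC -> I; peptide=MLCRI
pos 17: CAC -> H; peptide=MLCRIH
pos 20: AUC -> I; peptide=MLCRIHI
pos 23: only 0 nt remain (<3), stop (end of mRNA)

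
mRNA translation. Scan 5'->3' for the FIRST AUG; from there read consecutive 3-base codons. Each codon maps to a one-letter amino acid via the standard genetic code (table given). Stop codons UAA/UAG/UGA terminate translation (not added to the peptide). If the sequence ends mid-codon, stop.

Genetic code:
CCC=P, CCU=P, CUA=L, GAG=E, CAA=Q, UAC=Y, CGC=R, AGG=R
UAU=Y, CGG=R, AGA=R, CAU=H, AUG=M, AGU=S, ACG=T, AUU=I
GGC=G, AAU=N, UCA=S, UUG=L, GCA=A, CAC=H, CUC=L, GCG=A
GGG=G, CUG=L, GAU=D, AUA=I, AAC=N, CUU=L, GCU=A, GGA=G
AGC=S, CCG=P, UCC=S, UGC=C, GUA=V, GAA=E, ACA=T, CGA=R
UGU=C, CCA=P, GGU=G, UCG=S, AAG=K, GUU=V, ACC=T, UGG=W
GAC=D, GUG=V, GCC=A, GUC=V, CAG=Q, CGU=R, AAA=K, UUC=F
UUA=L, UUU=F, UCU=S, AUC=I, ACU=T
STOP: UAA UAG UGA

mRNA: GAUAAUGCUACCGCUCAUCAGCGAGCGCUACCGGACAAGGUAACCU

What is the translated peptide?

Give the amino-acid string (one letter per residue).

start AUG at pos 4
pos 4: AUG -> M; peptide=M
pos 7: CUA -> L; peptide=ML
pos 10: CCG -> P; peptide=MLP
pos 13: CUC -> L; peptide=MLPL
pos 16: AUC -> I; peptide=MLPLI
pos 19: AGC -> S; peptide=MLPLIS
pos 22: GAG -> E; peptide=MLPLISE
pos 25: CGC -> R; peptide=MLPLISER
pos 28: UAC -> Y; peptide=MLPLISERY
pos 31: CGG -> R; peptide=MLPLISERYR
pos 34: ACA -> T; peptide=MLPLISERYRT
pos 37: AGG -> R; peptide=MLPLISERYRTR
pos 40: UAA -> STOP

Answer: MLPLISERYRTR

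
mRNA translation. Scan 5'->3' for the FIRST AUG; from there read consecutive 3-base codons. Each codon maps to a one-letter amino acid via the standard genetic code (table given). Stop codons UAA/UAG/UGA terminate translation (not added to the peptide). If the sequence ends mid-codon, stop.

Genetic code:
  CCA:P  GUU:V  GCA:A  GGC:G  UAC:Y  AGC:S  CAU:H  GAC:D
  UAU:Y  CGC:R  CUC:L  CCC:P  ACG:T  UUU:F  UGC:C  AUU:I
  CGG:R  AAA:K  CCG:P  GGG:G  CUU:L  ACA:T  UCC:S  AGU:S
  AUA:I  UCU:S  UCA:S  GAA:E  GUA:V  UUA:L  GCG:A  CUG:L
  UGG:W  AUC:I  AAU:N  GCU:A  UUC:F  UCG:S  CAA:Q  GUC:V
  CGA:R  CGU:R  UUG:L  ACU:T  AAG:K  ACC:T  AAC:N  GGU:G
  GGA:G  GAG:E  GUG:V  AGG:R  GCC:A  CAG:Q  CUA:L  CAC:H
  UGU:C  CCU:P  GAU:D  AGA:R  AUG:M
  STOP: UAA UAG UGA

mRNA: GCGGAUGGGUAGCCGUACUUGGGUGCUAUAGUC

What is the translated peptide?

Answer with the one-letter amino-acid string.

start AUG at pos 4
pos 4: AUG -> M; peptide=M
pos 7: GGU -> G; peptide=MG
pos 10: AGC -> S; peptide=MGS
pos 13: CGU -> R; peptide=MGSR
pos 16: ACU -> T; peptide=MGSRT
pos 19: UGG -> W; peptide=MGSRTW
pos 22: GUG -> V; peptide=MGSRTWV
pos 25: CUA -> L; peptide=MGSRTWVL
pos 28: UAG -> STOP

Answer: MGSRTWVL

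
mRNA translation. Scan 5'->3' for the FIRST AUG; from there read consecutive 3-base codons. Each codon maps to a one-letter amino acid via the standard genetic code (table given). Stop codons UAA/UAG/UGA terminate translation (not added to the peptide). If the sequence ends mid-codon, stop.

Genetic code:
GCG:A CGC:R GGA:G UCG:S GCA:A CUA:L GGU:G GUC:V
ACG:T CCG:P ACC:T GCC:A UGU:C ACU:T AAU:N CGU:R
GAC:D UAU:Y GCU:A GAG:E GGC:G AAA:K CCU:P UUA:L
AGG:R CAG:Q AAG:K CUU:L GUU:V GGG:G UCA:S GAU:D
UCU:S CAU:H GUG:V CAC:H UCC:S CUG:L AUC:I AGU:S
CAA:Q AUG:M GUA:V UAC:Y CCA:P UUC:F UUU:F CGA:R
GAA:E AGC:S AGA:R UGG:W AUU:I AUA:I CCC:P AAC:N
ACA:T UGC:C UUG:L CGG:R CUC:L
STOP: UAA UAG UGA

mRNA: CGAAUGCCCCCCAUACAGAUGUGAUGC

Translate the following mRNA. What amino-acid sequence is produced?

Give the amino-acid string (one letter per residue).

start AUG at pos 3
pos 3: AUG -> M; peptide=M
pos 6: CCC -> P; peptide=MP
pos 9: CCC -> P; peptide=MPP
pos 12: AUA -> I; peptide=MPPI
pos 15: CAG -> Q; peptide=MPPIQ
pos 18: AUG -> M; peptide=MPPIQM
pos 21: UGA -> STOP

Answer: MPPIQM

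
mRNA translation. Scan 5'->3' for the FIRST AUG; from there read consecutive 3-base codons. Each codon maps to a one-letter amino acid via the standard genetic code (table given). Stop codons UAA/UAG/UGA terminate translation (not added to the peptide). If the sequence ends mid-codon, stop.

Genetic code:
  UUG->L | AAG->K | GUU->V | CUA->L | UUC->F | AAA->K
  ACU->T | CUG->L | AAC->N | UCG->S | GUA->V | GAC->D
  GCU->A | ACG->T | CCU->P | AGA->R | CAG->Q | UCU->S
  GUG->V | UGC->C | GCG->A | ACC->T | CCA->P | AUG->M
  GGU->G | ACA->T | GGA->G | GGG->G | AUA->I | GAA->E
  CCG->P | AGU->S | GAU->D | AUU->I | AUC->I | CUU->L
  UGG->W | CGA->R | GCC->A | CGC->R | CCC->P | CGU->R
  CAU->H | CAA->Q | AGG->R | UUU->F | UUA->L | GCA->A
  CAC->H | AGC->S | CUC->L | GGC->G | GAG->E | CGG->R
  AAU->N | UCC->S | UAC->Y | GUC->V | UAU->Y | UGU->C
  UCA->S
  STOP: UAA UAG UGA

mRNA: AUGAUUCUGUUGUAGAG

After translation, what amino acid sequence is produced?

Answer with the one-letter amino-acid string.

start AUG at pos 0
pos 0: AUG -> M; peptide=M
pos 3: AUU -> I; peptide=MI
pos 6: CUG -> L; peptide=MIL
pos 9: UUG -> L; peptide=MILL
pos 12: UAG -> STOP

Answer: MILL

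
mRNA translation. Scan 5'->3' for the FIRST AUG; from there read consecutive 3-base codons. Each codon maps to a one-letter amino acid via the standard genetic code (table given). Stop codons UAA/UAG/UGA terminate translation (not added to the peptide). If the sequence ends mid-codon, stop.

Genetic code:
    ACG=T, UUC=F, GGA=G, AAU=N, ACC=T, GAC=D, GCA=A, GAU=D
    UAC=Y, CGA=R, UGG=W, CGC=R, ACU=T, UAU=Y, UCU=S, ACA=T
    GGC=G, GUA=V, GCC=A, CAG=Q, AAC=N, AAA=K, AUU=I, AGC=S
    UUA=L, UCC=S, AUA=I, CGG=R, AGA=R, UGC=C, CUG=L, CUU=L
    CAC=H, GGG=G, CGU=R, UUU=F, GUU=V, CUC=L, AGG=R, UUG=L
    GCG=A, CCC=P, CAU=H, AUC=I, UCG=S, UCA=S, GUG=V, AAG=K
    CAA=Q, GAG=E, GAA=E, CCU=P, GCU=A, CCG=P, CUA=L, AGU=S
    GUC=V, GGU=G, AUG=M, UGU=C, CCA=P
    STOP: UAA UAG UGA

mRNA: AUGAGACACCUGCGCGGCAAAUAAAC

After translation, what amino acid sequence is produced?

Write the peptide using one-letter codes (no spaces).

start AUG at pos 0
pos 0: AUG -> M; peptide=M
pos 3: AGA -> R; peptide=MR
pos 6: CAC -> H; peptide=MRH
pos 9: CUG -> L; peptide=MRHL
pos 12: CGC -> R; peptide=MRHLR
pos 15: GGC -> G; peptide=MRHLRG
pos 18: AAA -> K; peptide=MRHLRGK
pos 21: UAA -> STOP

Answer: MRHLRGK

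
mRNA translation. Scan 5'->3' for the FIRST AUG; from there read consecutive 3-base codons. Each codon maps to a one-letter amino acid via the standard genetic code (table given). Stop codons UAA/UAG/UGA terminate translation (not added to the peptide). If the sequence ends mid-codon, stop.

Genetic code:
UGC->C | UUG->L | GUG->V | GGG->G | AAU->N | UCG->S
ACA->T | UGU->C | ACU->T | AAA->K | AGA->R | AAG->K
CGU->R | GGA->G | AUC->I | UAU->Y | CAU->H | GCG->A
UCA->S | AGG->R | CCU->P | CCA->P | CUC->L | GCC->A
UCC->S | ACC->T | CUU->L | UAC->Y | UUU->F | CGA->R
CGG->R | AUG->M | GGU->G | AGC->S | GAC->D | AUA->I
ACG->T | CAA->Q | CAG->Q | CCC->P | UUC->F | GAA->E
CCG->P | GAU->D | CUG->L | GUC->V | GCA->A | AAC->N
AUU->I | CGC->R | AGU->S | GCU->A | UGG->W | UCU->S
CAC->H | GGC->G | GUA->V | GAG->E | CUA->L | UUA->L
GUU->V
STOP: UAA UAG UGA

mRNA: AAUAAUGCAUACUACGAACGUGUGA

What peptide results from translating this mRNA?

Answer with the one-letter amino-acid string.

Answer: MHTTNV

Derivation:
start AUG at pos 4
pos 4: AUG -> M; peptide=M
pos 7: CAU -> H; peptide=MH
pos 10: ACU -> T; peptide=MHT
pos 13: ACG -> T; peptide=MHTT
pos 16: AAC -> N; peptide=MHTTN
pos 19: GUG -> V; peptide=MHTTNV
pos 22: UGA -> STOP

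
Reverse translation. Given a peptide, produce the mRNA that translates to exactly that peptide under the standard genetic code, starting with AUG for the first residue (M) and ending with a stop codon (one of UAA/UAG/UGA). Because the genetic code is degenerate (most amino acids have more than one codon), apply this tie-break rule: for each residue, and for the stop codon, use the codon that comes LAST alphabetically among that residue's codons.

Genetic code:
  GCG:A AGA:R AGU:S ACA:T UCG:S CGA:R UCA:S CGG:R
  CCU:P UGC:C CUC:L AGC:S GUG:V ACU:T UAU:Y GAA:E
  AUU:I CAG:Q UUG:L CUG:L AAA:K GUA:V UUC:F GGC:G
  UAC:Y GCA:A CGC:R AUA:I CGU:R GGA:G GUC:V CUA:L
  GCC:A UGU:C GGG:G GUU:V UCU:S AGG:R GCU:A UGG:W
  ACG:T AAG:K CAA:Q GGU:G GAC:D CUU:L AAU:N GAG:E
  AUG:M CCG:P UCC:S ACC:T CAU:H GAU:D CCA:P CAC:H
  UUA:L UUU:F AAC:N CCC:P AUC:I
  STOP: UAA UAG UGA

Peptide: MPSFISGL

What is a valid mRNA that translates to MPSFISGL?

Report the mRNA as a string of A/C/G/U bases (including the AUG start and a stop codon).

residue 1: M -> AUG (start codon)
residue 2: P codons sorted = CCA,CCC,CCG,CCU -> pick last = CCU
residue 3: S codons sorted = AGC,AGU,UCA,UCC,UCG,UCU -> pick last = UCU
residue 4: F codons sorted = UUC,UUU -> pick last = UUU
residue 5: I codons sorted = AUA,AUC,AUU -> pick last = AUU
residue 6: S codons sorted = AGC,AGU,UCA,UCC,UCG,UCU -> pick last = UCU
residue 7: G codons sorted = GGA,GGC,GGG,GGU -> pick last = GGU
residue 8: L codons sorted = CUA,CUC,CUG,CUU,UUA,UUG -> pick last = UUG
terminator: stop codons sorted = UAA,UAG,UGA -> pick last = UGA

Answer: mRNA: AUGCCUUCUUUUAUUUCUGGUUUGUGA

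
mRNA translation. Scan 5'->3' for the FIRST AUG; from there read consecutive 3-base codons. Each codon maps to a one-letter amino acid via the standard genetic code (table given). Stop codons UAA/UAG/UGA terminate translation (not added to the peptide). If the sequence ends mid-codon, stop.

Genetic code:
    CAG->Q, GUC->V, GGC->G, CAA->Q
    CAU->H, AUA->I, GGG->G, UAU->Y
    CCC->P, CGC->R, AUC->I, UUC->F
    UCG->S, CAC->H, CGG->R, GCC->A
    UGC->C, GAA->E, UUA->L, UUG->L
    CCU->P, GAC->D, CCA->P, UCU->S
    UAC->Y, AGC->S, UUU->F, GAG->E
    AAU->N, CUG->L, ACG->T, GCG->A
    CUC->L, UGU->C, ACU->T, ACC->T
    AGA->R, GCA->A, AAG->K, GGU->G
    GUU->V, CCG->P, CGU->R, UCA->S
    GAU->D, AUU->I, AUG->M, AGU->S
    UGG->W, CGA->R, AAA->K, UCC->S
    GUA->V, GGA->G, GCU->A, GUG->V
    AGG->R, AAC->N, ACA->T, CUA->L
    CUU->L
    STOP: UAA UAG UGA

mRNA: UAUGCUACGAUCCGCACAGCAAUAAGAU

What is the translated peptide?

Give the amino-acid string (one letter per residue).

Answer: MLRSAQQ

Derivation:
start AUG at pos 1
pos 1: AUG -> M; peptide=M
pos 4: CUA -> L; peptide=ML
pos 7: CGA -> R; peptide=MLR
pos 10: UCC -> S; peptide=MLRS
pos 13: GCA -> A; peptide=MLRSA
pos 16: CAG -> Q; peptide=MLRSAQ
pos 19: CAA -> Q; peptide=MLRSAQQ
pos 22: UAA -> STOP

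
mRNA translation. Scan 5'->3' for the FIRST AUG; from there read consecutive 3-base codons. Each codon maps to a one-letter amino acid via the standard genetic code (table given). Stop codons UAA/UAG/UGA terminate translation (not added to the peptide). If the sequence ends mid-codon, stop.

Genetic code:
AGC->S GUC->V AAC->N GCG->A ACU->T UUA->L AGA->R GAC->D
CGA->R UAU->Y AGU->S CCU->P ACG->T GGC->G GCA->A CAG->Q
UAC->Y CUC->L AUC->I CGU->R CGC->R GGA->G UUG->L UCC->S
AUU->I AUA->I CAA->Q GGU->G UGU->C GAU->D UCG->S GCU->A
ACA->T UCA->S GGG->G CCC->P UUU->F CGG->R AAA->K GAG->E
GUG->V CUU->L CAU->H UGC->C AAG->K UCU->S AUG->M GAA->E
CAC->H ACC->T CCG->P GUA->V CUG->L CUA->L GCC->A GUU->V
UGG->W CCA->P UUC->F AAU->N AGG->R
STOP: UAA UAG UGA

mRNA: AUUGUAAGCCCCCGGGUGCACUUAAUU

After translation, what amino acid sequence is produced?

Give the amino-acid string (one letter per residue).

no AUG start codon found

Answer: (empty: no AUG start codon)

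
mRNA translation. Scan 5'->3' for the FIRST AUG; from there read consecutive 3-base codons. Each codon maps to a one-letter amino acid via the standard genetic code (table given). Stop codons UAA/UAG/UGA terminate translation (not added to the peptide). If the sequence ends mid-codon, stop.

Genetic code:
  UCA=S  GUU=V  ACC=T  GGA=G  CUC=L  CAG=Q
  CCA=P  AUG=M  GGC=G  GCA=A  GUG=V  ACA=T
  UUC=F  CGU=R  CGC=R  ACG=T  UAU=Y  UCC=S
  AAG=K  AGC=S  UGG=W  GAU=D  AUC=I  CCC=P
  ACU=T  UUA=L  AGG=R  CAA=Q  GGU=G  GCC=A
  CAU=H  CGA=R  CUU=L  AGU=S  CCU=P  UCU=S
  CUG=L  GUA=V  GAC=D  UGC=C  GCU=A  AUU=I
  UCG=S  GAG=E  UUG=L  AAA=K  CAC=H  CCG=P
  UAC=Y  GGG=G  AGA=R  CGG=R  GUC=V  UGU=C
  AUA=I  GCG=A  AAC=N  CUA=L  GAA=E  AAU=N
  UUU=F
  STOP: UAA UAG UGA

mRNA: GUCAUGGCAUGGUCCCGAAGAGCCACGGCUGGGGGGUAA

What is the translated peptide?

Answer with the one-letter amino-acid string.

start AUG at pos 3
pos 3: AUG -> M; peptide=M
pos 6: GCA -> A; peptide=MA
pos 9: UGG -> W; peptide=MAW
pos 12: UCC -> S; peptide=MAWS
pos 15: CGA -> R; peptide=MAWSR
pos 18: AGA -> R; peptide=MAWSRR
pos 21: GCC -> A; peptide=MAWSRRA
pos 24: ACG -> T; peptide=MAWSRRAT
pos 27: GCU -> A; peptide=MAWSRRATA
pos 30: GGG -> G; peptide=MAWSRRATAG
pos 33: GGG -> G; peptide=MAWSRRATAGG
pos 36: UAA -> STOP

Answer: MAWSRRATAGG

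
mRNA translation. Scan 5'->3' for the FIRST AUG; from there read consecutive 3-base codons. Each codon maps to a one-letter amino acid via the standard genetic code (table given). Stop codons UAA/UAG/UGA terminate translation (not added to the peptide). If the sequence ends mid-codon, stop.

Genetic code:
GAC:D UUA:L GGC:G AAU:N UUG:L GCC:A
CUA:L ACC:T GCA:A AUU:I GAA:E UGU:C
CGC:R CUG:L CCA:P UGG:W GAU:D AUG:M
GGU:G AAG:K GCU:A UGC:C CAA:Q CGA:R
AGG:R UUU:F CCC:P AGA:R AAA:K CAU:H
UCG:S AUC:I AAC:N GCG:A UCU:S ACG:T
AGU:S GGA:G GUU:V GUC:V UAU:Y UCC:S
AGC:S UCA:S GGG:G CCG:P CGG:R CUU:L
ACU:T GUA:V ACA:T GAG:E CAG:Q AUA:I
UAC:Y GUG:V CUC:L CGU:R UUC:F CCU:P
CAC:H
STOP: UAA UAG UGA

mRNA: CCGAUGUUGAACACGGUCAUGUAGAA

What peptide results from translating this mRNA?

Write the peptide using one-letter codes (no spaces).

start AUG at pos 3
pos 3: AUG -> M; peptide=M
pos 6: UUG -> L; peptide=ML
pos 9: AAC -> N; peptide=MLN
pos 12: ACG -> T; peptide=MLNT
pos 15: GUC -> V; peptide=MLNTV
pos 18: AUG -> M; peptide=MLNTVM
pos 21: UAG -> STOP

Answer: MLNTVM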